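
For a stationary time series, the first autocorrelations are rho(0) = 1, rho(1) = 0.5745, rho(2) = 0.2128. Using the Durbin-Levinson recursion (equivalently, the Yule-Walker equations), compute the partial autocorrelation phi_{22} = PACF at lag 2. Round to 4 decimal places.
\phi_{22} = -0.1750

The PACF at lag k is phi_{kk}, the last component of the solution
to the Yule-Walker system G_k phi = r_k where
  (G_k)_{ij} = rho(|i - j|), (r_k)_i = rho(i), i,j = 1..k.
Equivalently, Durbin-Levinson gives phi_{kk} iteratively:
  phi_{11} = rho(1)
  phi_{kk} = [rho(k) - sum_{j=1..k-1} phi_{k-1,j} rho(k-j)]
            / [1 - sum_{j=1..k-1} phi_{k-1,j} rho(j)],
  phi_{k,j} = phi_{k-1,j} - phi_{kk} phi_{k-1,k-j},  j = 1..k-1.
Step k = 1:
  phi_11 = rho(1) = 0.5745.
Step k = 2:
  phi_22 = [rho(2) - phi_11 rho(1)] / [1 - phi_11 rho(1)] = [0.2128 - (0.5745)(0.5745)] / [1 - (0.5745)(0.5745)]
         = -0.11725025 / 0.66994975 = -0.175.
Therefore phi_{22} = -0.1750.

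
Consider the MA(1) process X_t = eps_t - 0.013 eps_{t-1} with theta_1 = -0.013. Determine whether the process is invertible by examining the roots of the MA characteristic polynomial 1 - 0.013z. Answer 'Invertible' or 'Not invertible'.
\text{Invertible}

The MA(q) characteristic polynomial is P(z) = 1 - 0.013z.
Invertibility requires all roots to lie outside the unit circle, i.e. |z| > 1 for every root.
This is linear in z: 1 + (-0.013) z = 0  =>  z = -1/(-0.013) = 76.923077,  |z| = 76.923077.
Moduli of all roots: 76.9231.
All moduli strictly greater than 1? Yes.
Verdict: Invertible.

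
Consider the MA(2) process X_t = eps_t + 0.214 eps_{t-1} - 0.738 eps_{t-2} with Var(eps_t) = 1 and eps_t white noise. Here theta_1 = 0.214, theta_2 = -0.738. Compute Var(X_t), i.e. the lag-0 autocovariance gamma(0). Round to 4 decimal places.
\gamma(0) = 1.5904

For an MA(q) process X_t = eps_t + sum_i theta_i eps_{t-i} with
Var(eps_t) = sigma^2, the variance is
  gamma(0) = sigma^2 * (1 + sum_i theta_i^2).
  sum_i theta_i^2 = (0.214)^2 + (-0.738)^2 = 0.045796 + 0.544644 = 0.59044.
  gamma(0) = 1 * (1 + 0.59044) = 1 * 1.59044 = 1.59044, which rounds to 1.5904.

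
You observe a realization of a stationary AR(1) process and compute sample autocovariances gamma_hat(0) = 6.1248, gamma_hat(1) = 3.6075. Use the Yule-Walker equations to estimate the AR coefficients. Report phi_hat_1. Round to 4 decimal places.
\hat\phi_{1} = 0.5890

The Yule-Walker equations for an AR(p) process read, in matrix form,
  Gamma_p phi = r_p,   with   (Gamma_p)_{ij} = gamma(|i - j|),
                       (r_p)_i = gamma(i),   i,j = 1..p.
Substitute the sample gammas (Toeplitz matrix and right-hand side of size 1):
  Gamma_p = [[6.1248]]
  r_p     = [3.6075]
With p = 1 this is the single equation gamma(0) phi_1 = gamma(1):
  phi_hat_1 = gamma(1) / gamma(0) = 3.6075 / 6.1248 = 0.5890.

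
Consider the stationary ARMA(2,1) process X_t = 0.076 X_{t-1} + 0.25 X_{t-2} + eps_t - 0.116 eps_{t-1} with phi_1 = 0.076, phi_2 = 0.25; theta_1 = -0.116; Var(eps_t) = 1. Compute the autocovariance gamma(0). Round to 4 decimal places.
\gamma(0) = 1.0669

Multiply the model equation by X_{t-k} and take expectations. With theta_0 = psi_0 = 1 and psi_j the MA(infinity) weights, this gives
  gamma(k) - sum_i phi_i gamma(k-i) = c_k,
  c_k = sigma^2 * sum_{j=k..q} theta_j psi_{j-k}   (c_k = 0 for k > q),
using gamma(-m) = gamma(m).
psi-weights needed (psi_j = theta_j + sum_i phi_i psi_{j-i}):
  psi_1 = theta_1 + phi_1 = -0.116 + (0.076) = -0.04
Right-hand sides:
  c_0 = sigma^2 (1 + theta_1 psi_1) = 1 * (1 + (-0.116)(-0.04)) = 1 * 1.00464 = 1.00464
  c_1 = sigma^2 theta_1 = 1 * (-0.116) = -0.116
  c_2 = 0
Equations for k = 0, 1, 2 (AR order 2, c_2 = 0):
  (E0) gamma(0) = phi_1 gamma(1) + phi_2 gamma(2) + c_0
  (E1) gamma(1) = phi_1 gamma(0) + phi_2 gamma(1) + c_1
  (E2) gamma(2) = phi_1 gamma(1) + phi_2 gamma(0)
From (E1): gamma(1) = A gamma(0) + B with
  A = phi_1 / (1 - phi_2) = 0.076 / 0.75 = 0.101333,   B = c_1 / (1 - phi_2) = -0.116 / 0.75 = -0.154667.
Insert (E2) into (E0): gamma(0) (1 - phi_2^2) = phi_1 (1 + phi_2) gamma(1) + c_0.
  phi_1 (1 + phi_2) = (0.076)(1.25) = 0.095,   1 - phi_2^2 = 0.9375.
Replace gamma(1) by A gamma(0) + B and collect gamma(0):
  gamma(0) [0.9375 - (0.095)(0.101333)] = (0.095)(-0.154667) + 1.00464
  gamma(0) * 0.927873 = 0.989947
  gamma(0) = 0.989947 / 0.927873 = 1.066898.
Therefore gamma(0) = 1.0669 (to 4 decimal places).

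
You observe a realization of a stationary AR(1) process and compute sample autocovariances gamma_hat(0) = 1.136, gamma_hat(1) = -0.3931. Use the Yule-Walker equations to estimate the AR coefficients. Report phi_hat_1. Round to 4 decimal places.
\hat\phi_{1} = -0.3460

The Yule-Walker equations for an AR(p) process read, in matrix form,
  Gamma_p phi = r_p,   with   (Gamma_p)_{ij} = gamma(|i - j|),
                       (r_p)_i = gamma(i),   i,j = 1..p.
Substitute the sample gammas (Toeplitz matrix and right-hand side of size 1):
  Gamma_p = [[1.136]]
  r_p     = [-0.3931]
With p = 1 this is the single equation gamma(0) phi_1 = gamma(1):
  phi_hat_1 = gamma(1) / gamma(0) = -0.3931 / 1.136 = -0.3460.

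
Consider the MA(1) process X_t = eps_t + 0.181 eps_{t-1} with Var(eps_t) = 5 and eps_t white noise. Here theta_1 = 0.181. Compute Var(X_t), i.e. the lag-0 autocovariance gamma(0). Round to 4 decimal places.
\gamma(0) = 5.1638

For an MA(q) process X_t = eps_t + sum_i theta_i eps_{t-i} with
Var(eps_t) = sigma^2, the variance is
  gamma(0) = sigma^2 * (1 + sum_i theta_i^2).
  sum_i theta_i^2 = (0.181)^2 = 0.032761.
  gamma(0) = 5 * (1 + 0.032761) = 5 * 1.032761 = 5.163805, which rounds to 5.1638.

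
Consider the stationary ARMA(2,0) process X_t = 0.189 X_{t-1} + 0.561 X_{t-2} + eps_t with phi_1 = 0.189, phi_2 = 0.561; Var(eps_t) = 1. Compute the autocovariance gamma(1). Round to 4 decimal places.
\gamma(1) = 0.7712

Multiply the model equation by X_{t-k} and take expectations. With theta_0 = psi_0 = 1 and psi_j the MA(infinity) weights, this gives
  gamma(k) - sum_i phi_i gamma(k-i) = c_k,
  c_k = sigma^2 * sum_{j=k..q} theta_j psi_{j-k}   (c_k = 0 for k > q),
using gamma(-m) = gamma(m).
Pure AR (q = 0): c_0 = sigma^2 = 1, c_k = 0 for k >= 1.
Equations for k = 0, 1, 2 (AR order 2, c_2 = 0):
  (E0) gamma(0) = phi_1 gamma(1) + phi_2 gamma(2) + c_0
  (E1) gamma(1) = phi_1 gamma(0) + phi_2 gamma(1) + c_1
  (E2) gamma(2) = phi_1 gamma(1) + phi_2 gamma(0)
From (E1): gamma(1) = A gamma(0) + B with
  A = phi_1 / (1 - phi_2) = 0.189 / 0.439 = 0.430524,   B = c_1 / (1 - phi_2) = 0 / 0.439 = 0.
Insert (E2) into (E0): gamma(0) (1 - phi_2^2) = phi_1 (1 + phi_2) gamma(1) + c_0.
  phi_1 (1 + phi_2) = (0.189)(1.561) = 0.295029,   1 - phi_2^2 = 0.685279.
Replace gamma(1) by A gamma(0) + B and collect gamma(0):
  gamma(0) [0.685279 - (0.295029)(0.430524)] = c_0 = 1
  gamma(0) * 0.558262 = 1
  gamma(0) = 1 / 0.558262 = 1.791274.
  gamma(1) = A gamma(0) = (0.430524)(1.791274) = 0.771186.
Therefore gamma(1) = 0.7712 (to 4 decimal places).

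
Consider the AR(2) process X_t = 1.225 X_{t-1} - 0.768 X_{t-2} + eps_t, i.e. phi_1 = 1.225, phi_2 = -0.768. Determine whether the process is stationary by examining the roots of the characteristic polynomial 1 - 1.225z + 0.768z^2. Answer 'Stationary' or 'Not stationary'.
\text{Stationary}

The AR(p) characteristic polynomial is P(z) = 1 - 1.225z + 0.768z^2.
Stationarity requires all roots to lie outside the unit circle, i.e. |z| > 1 for every root.
Set 1 + (-1.225) z + (0.768) z^2 = 0, i.e. a z^2 + b z + c = 0 with a = 0.768, b = -1.225, c = 1.
Discriminant D = b^2 - 4ac = (-1.225)^2 - 4*(0.768)*1 = 1.500625 - (3.072) = -1.571375.
D < 0, so the roots are the complex-conjugate pair z = (-b +/- i sqrt(-D)) / (2a) = 0.7975 +/- 0.8161i.
For a conjugate pair |z|^2 = z * conj(z) = (product of roots) = c/a = 1/(0.768) = 1.302083, so |z| = sqrt(1.302083) = 1.1411 for both roots.
Moduli of all roots: 1.1411, 1.1411.
All moduli strictly greater than 1? Yes.
Verdict: Stationary.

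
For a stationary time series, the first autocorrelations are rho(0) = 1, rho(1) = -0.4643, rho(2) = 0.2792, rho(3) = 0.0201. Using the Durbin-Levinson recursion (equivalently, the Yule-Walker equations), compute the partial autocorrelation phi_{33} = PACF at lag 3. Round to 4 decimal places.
\phi_{33} = 0.2270

The PACF at lag k is phi_{kk}, the last component of the solution
to the Yule-Walker system G_k phi = r_k where
  (G_k)_{ij} = rho(|i - j|), (r_k)_i = rho(i), i,j = 1..k.
Equivalently, Durbin-Levinson gives phi_{kk} iteratively:
  phi_{11} = rho(1)
  phi_{kk} = [rho(k) - sum_{j=1..k-1} phi_{k-1,j} rho(k-j)]
            / [1 - sum_{j=1..k-1} phi_{k-1,j} rho(j)],
  phi_{k,j} = phi_{k-1,j} - phi_{kk} phi_{k-1,k-j},  j = 1..k-1.
Step k = 1:
  phi_11 = rho(1) = -0.4643.
Step k = 2:
  phi_22 = [rho(2) - phi_11 rho(1)] / [1 - phi_11 rho(1)] = [0.2792 - (-0.4643)(-0.4643)] / [1 - (-0.4643)(-0.4643)]
         = 0.06362551 / 0.78442551 = 0.081111.
  Update: phi_21 = phi_11 - phi_22 phi_11 = -0.4643 - (0.081111)(-0.4643) = -0.42664.
Step k = 3:
  phi_33 = [rho(3) - phi_21 rho(2) - phi_22 rho(1)] / [1 - phi_21 rho(1) - phi_22 rho(2)]
    numerator   = 0.0201 - (-0.42664)(0.2792) - (0.081111)(-0.4643) = 0.17687776
    denominator = 1 - (-0.42664)(-0.4643) - (0.081111)(0.2792) = 0.77926478
  phi_33 = 0.17687776 / 0.77926478 = 0.227.
Therefore phi_{33} = 0.2270.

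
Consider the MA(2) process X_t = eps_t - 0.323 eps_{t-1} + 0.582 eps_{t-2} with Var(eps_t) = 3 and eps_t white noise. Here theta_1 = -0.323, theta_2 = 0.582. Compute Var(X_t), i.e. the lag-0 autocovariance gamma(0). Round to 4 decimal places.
\gamma(0) = 4.3292

For an MA(q) process X_t = eps_t + sum_i theta_i eps_{t-i} with
Var(eps_t) = sigma^2, the variance is
  gamma(0) = sigma^2 * (1 + sum_i theta_i^2).
  sum_i theta_i^2 = (-0.323)^2 + (0.582)^2 = 0.104329 + 0.338724 = 0.443053.
  gamma(0) = 3 * (1 + 0.443053) = 3 * 1.443053 = 4.329159, which rounds to 4.3292.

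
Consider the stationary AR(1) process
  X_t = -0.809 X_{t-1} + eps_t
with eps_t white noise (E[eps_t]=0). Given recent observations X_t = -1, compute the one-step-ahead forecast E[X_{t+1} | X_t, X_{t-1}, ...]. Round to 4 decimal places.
E[X_{t+1} \mid \mathcal F_t] = 0.8090

For an AR(p) model X_t = c + sum_i phi_i X_{t-i} + eps_t, the
one-step-ahead conditional mean is
  E[X_{t+1} | X_t, ...] = c + sum_i phi_i X_{t+1-i}.
Substitute known values:
  E[X_{t+1} | ...] = (-0.809) * (-1)
                   = 0.8090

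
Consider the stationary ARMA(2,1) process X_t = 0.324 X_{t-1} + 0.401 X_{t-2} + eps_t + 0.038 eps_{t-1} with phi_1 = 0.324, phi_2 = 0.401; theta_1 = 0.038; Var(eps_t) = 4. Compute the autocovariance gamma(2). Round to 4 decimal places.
\gamma(2) = 4.1301

Multiply the model equation by X_{t-k} and take expectations. With theta_0 = psi_0 = 1 and psi_j the MA(infinity) weights, this gives
  gamma(k) - sum_i phi_i gamma(k-i) = c_k,
  c_k = sigma^2 * sum_{j=k..q} theta_j psi_{j-k}   (c_k = 0 for k > q),
using gamma(-m) = gamma(m).
psi-weights needed (psi_j = theta_j + sum_i phi_i psi_{j-i}):
  psi_1 = theta_1 + phi_1 = 0.038 + (0.324) = 0.362
Right-hand sides:
  c_0 = sigma^2 (1 + theta_1 psi_1) = 4 * (1 + (0.038)(0.362)) = 4 * 1.013756 = 4.055024
  c_1 = sigma^2 theta_1 = 4 * (0.038) = 0.152
  c_2 = 0
Equations for k = 0, 1, 2 (AR order 2, c_2 = 0):
  (E0) gamma(0) = phi_1 gamma(1) + phi_2 gamma(2) + c_0
  (E1) gamma(1) = phi_1 gamma(0) + phi_2 gamma(1) + c_1
  (E2) gamma(2) = phi_1 gamma(1) + phi_2 gamma(0)
From (E1): gamma(1) = A gamma(0) + B with
  A = phi_1 / (1 - phi_2) = 0.324 / 0.599 = 0.540902,   B = c_1 / (1 - phi_2) = 0.152 / 0.599 = 0.253756.
Insert (E2) into (E0): gamma(0) (1 - phi_2^2) = phi_1 (1 + phi_2) gamma(1) + c_0.
  phi_1 (1 + phi_2) = (0.324)(1.401) = 0.453924,   1 - phi_2^2 = 0.839199.
Replace gamma(1) by A gamma(0) + B and collect gamma(0):
  gamma(0) [0.839199 - (0.453924)(0.540902)] = (0.453924)(0.253756) + 4.055024
  gamma(0) * 0.593671 = 4.17021
  gamma(0) = 4.17021 / 0.593671 = 7.024448.
  gamma(1) = A gamma(0) + B = (0.540902)(7.024448) + (0.253756) = 4.053291.
  gamma(2) = phi_1 gamma(1) + phi_2 gamma(0) = (0.324)(4.053291) + (0.401)(7.024448) = 4.13007.
Therefore gamma(2) = 4.1301 (to 4 decimal places).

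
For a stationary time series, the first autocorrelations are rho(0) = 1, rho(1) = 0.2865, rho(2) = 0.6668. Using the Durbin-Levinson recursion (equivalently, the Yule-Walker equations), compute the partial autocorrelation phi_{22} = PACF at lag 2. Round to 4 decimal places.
\phi_{22} = 0.6370

The PACF at lag k is phi_{kk}, the last component of the solution
to the Yule-Walker system G_k phi = r_k where
  (G_k)_{ij} = rho(|i - j|), (r_k)_i = rho(i), i,j = 1..k.
Equivalently, Durbin-Levinson gives phi_{kk} iteratively:
  phi_{11} = rho(1)
  phi_{kk} = [rho(k) - sum_{j=1..k-1} phi_{k-1,j} rho(k-j)]
            / [1 - sum_{j=1..k-1} phi_{k-1,j} rho(j)],
  phi_{k,j} = phi_{k-1,j} - phi_{kk} phi_{k-1,k-j},  j = 1..k-1.
Step k = 1:
  phi_11 = rho(1) = 0.2865.
Step k = 2:
  phi_22 = [rho(2) - phi_11 rho(1)] / [1 - phi_11 rho(1)] = [0.6668 - (0.2865)(0.2865)] / [1 - (0.2865)(0.2865)]
         = 0.58471775 / 0.91791775 = 0.637.
Therefore phi_{22} = 0.6370.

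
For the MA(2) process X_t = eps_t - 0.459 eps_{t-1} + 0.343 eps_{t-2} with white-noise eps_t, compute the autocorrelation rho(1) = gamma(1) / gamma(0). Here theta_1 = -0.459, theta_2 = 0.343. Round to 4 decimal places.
\rho(1) = -0.4641

For an MA(q) process with theta_0 = 1, the autocovariance is
  gamma(k) = sigma^2 * sum_{i=0..q-k} theta_i * theta_{i+k},
and rho(k) = gamma(k) / gamma(0). Sigma^2 cancels.
  numerator   = (1)*(-0.459) + (-0.459)*(0.343) = -0.616437.
  denominator = (1)^2 + (-0.459)^2 + (0.343)^2 = 1.32833.
  rho(1) = -0.616437 / 1.32833 = -0.4641.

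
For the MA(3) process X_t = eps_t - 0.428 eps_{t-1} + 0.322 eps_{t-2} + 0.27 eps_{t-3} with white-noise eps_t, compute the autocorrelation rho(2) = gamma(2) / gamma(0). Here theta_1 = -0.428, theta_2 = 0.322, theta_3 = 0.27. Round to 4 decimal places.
\rho(2) = 0.1518

For an MA(q) process with theta_0 = 1, the autocovariance is
  gamma(k) = sigma^2 * sum_{i=0..q-k} theta_i * theta_{i+k},
and rho(k) = gamma(k) / gamma(0). Sigma^2 cancels.
  numerator   = (1)*(0.322) + (-0.428)*(0.27) = 0.20644.
  denominator = (1)^2 + (-0.428)^2 + (0.322)^2 + (0.27)^2 = 1.359768.
  rho(2) = 0.20644 / 1.359768 = 0.1518.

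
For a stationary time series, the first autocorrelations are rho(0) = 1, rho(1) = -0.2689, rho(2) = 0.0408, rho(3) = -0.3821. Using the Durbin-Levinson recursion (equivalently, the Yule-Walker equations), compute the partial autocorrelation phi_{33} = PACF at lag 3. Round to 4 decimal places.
\phi_{33} = -0.4100

The PACF at lag k is phi_{kk}, the last component of the solution
to the Yule-Walker system G_k phi = r_k where
  (G_k)_{ij} = rho(|i - j|), (r_k)_i = rho(i), i,j = 1..k.
Equivalently, Durbin-Levinson gives phi_{kk} iteratively:
  phi_{11} = rho(1)
  phi_{kk} = [rho(k) - sum_{j=1..k-1} phi_{k-1,j} rho(k-j)]
            / [1 - sum_{j=1..k-1} phi_{k-1,j} rho(j)],
  phi_{k,j} = phi_{k-1,j} - phi_{kk} phi_{k-1,k-j},  j = 1..k-1.
Step k = 1:
  phi_11 = rho(1) = -0.2689.
Step k = 2:
  phi_22 = [rho(2) - phi_11 rho(1)] / [1 - phi_11 rho(1)] = [0.0408 - (-0.2689)(-0.2689)] / [1 - (-0.2689)(-0.2689)]
         = -0.03150721 / 0.92769279 = -0.033963.
  Update: phi_21 = phi_11 - phi_22 phi_11 = -0.2689 - (-0.033963)(-0.2689) = -0.278033.
Step k = 3:
  phi_33 = [rho(3) - phi_21 rho(2) - phi_22 rho(1)] / [1 - phi_21 rho(1) - phi_22 rho(2)]
    numerator   = -0.3821 - (-0.278033)(0.0408) - (-0.033963)(-0.2689) = -0.37988891
    denominator = 1 - (-0.278033)(-0.2689) - (-0.033963)(0.0408) = 0.92662271
  phi_33 = -0.37988891 / 0.92662271 = -0.41.
Therefore phi_{33} = -0.4100.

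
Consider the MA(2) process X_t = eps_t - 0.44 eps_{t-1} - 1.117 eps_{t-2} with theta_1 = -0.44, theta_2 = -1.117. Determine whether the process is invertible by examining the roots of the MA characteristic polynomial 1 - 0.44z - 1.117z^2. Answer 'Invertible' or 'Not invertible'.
\text{Not invertible}

The MA(q) characteristic polynomial is P(z) = 1 - 0.44z - 1.117z^2.
Invertibility requires all roots to lie outside the unit circle, i.e. |z| > 1 for every root.
Set 1 + (-0.44) z + (-1.117) z^2 = 0, i.e. a z^2 + b z + c = 0 with a = -1.117, b = -0.44, c = 1.
Discriminant D = b^2 - 4ac = (-0.44)^2 - 4*(-1.117)*1 = 0.1936 - (-4.468) = 4.6616.
D >= 0, so the roots are real: z = (-b +/- sqrt(D)) / (2a) = (0.44 +/- 2.159074) / (-2.234).
  z_1 = (0.44 + 2.159074) / (-2.234) = -1.1634,   |z_1| = 1.1634.
  z_2 = (0.44 - 2.159074) / (-2.234) = 0.7695,   |z_2| = 0.7695.
Moduli of all roots: 1.1634, 0.7695.
All moduli strictly greater than 1? No.
Verdict: Not invertible.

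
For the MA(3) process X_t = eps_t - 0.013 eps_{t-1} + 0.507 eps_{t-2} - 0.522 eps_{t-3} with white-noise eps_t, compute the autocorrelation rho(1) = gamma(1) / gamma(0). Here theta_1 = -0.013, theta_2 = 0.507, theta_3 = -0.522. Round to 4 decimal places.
\rho(1) = -0.1858

For an MA(q) process with theta_0 = 1, the autocovariance is
  gamma(k) = sigma^2 * sum_{i=0..q-k} theta_i * theta_{i+k},
and rho(k) = gamma(k) / gamma(0). Sigma^2 cancels.
  numerator   = (1)*(-0.013) + (-0.013)*(0.507) + (0.507)*(-0.522) = -0.284245.
  denominator = (1)^2 + (-0.013)^2 + (0.507)^2 + (-0.522)^2 = 1.529702.
  rho(1) = -0.284245 / 1.529702 = -0.1858.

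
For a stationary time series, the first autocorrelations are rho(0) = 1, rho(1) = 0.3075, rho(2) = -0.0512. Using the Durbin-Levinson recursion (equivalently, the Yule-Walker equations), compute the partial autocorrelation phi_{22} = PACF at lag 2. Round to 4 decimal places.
\phi_{22} = -0.1610

The PACF at lag k is phi_{kk}, the last component of the solution
to the Yule-Walker system G_k phi = r_k where
  (G_k)_{ij} = rho(|i - j|), (r_k)_i = rho(i), i,j = 1..k.
Equivalently, Durbin-Levinson gives phi_{kk} iteratively:
  phi_{11} = rho(1)
  phi_{kk} = [rho(k) - sum_{j=1..k-1} phi_{k-1,j} rho(k-j)]
            / [1 - sum_{j=1..k-1} phi_{k-1,j} rho(j)],
  phi_{k,j} = phi_{k-1,j} - phi_{kk} phi_{k-1,k-j},  j = 1..k-1.
Step k = 1:
  phi_11 = rho(1) = 0.3075.
Step k = 2:
  phi_22 = [rho(2) - phi_11 rho(1)] / [1 - phi_11 rho(1)] = [-0.0512 - (0.3075)(0.3075)] / [1 - (0.3075)(0.3075)]
         = -0.14575625 / 0.90544375 = -0.161.
Therefore phi_{22} = -0.1610.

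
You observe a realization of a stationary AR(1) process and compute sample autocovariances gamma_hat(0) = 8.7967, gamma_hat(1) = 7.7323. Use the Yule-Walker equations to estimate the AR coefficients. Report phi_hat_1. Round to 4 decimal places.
\hat\phi_{1} = 0.8790

The Yule-Walker equations for an AR(p) process read, in matrix form,
  Gamma_p phi = r_p,   with   (Gamma_p)_{ij} = gamma(|i - j|),
                       (r_p)_i = gamma(i),   i,j = 1..p.
Substitute the sample gammas (Toeplitz matrix and right-hand side of size 1):
  Gamma_p = [[8.7967]]
  r_p     = [7.7323]
With p = 1 this is the single equation gamma(0) phi_1 = gamma(1):
  phi_hat_1 = gamma(1) / gamma(0) = 7.7323 / 8.7967 = 0.8790.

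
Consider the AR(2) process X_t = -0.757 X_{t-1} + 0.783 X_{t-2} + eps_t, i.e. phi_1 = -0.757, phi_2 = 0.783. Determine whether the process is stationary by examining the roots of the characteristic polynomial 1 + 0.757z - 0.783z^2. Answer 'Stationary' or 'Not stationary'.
\text{Not stationary}

The AR(p) characteristic polynomial is P(z) = 1 + 0.757z - 0.783z^2.
Stationarity requires all roots to lie outside the unit circle, i.e. |z| > 1 for every root.
Set 1 + (0.757) z + (-0.783) z^2 = 0, i.e. a z^2 + b z + c = 0 with a = -0.783, b = 0.757, c = 1.
Discriminant D = b^2 - 4ac = (0.757)^2 - 4*(-0.783)*1 = 0.573049 - (-3.132) = 3.705049.
D >= 0, so the roots are real: z = (-b +/- sqrt(D)) / (2a) = (-0.757 +/- 1.92485) / (-1.566).
  z_1 = (-0.757 + 1.92485) / (-1.566) = -0.7458,   |z_1| = 0.7458.
  z_2 = (-0.757 - 1.92485) / (-1.566) = 1.7125,   |z_2| = 1.7125.
Moduli of all roots: 0.7458, 1.7125.
All moduli strictly greater than 1? No.
Verdict: Not stationary.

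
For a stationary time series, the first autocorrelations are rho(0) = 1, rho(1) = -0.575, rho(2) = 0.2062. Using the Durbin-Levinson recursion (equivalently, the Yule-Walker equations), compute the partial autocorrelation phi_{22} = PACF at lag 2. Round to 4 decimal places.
\phi_{22} = -0.1859

The PACF at lag k is phi_{kk}, the last component of the solution
to the Yule-Walker system G_k phi = r_k where
  (G_k)_{ij} = rho(|i - j|), (r_k)_i = rho(i), i,j = 1..k.
Equivalently, Durbin-Levinson gives phi_{kk} iteratively:
  phi_{11} = rho(1)
  phi_{kk} = [rho(k) - sum_{j=1..k-1} phi_{k-1,j} rho(k-j)]
            / [1 - sum_{j=1..k-1} phi_{k-1,j} rho(j)],
  phi_{k,j} = phi_{k-1,j} - phi_{kk} phi_{k-1,k-j},  j = 1..k-1.
Step k = 1:
  phi_11 = rho(1) = -0.575.
Step k = 2:
  phi_22 = [rho(2) - phi_11 rho(1)] / [1 - phi_11 rho(1)] = [0.2062 - (-0.575)(-0.575)] / [1 - (-0.575)(-0.575)]
         = -0.124425 / 0.669375 = -0.1859.
Therefore phi_{22} = -0.1859.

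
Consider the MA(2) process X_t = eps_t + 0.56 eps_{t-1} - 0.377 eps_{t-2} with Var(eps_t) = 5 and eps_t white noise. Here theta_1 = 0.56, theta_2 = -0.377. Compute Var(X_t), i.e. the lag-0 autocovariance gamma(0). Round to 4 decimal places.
\gamma(0) = 7.2786

For an MA(q) process X_t = eps_t + sum_i theta_i eps_{t-i} with
Var(eps_t) = sigma^2, the variance is
  gamma(0) = sigma^2 * (1 + sum_i theta_i^2).
  sum_i theta_i^2 = (0.56)^2 + (-0.377)^2 = 0.3136 + 0.142129 = 0.455729.
  gamma(0) = 5 * (1 + 0.455729) = 5 * 1.455729 = 7.278645, which rounds to 7.2786.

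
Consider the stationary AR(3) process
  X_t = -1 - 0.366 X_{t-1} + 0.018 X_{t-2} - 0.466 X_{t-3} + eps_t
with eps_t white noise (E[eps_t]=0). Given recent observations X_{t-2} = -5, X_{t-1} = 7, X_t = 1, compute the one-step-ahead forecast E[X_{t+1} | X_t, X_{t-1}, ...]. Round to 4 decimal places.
E[X_{t+1} \mid \mathcal F_t] = 1.0900

For an AR(p) model X_t = c + sum_i phi_i X_{t-i} + eps_t, the
one-step-ahead conditional mean is
  E[X_{t+1} | X_t, ...] = c + sum_i phi_i X_{t+1-i}.
Substitute known values:
  E[X_{t+1} | ...] = -1 + (-0.366) * (1) + (0.018) * (7) + (-0.466) * (-5)
                   = 1.0900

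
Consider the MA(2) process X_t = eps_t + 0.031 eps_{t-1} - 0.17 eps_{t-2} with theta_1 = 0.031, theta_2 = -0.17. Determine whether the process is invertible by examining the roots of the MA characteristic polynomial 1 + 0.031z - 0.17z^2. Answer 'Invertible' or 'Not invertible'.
\text{Invertible}

The MA(q) characteristic polynomial is P(z) = 1 + 0.031z - 0.17z^2.
Invertibility requires all roots to lie outside the unit circle, i.e. |z| > 1 for every root.
Set 1 + (0.031) z + (-0.17) z^2 = 0, i.e. a z^2 + b z + c = 0 with a = -0.17, b = 0.031, c = 1.
Discriminant D = b^2 - 4ac = (0.031)^2 - 4*(-0.17)*1 = 0.000961 - (-0.68) = 0.680961.
D >= 0, so the roots are real: z = (-b +/- sqrt(D)) / (2a) = (-0.031 +/- 0.825204) / (-0.34).
  z_1 = (-0.031 + 0.825204) / (-0.34) = -2.3359,   |z_1| = 2.3359.
  z_2 = (-0.031 - 0.825204) / (-0.34) = 2.5182,   |z_2| = 2.5182.
Moduli of all roots: 2.3359, 2.5182.
All moduli strictly greater than 1? Yes.
Verdict: Invertible.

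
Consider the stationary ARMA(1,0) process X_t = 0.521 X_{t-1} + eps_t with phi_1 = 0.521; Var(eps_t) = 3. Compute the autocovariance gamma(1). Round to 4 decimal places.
\gamma(1) = 2.1453

Multiply the model equation by X_{t-k} and take expectations. With theta_0 = psi_0 = 1 and psi_j the MA(infinity) weights, this gives
  gamma(k) - sum_i phi_i gamma(k-i) = c_k,
  c_k = sigma^2 * sum_{j=k..q} theta_j psi_{j-k}   (c_k = 0 for k > q),
using gamma(-m) = gamma(m).
Pure AR (q = 0): c_0 = sigma^2 = 3, c_k = 0 for k >= 1.
Equations for k = 0 and k = 1 (AR order 1):
  gamma(0) = phi_1 gamma(1) + c_0
  gamma(1) = phi_1 gamma(0) + c_1
Substituting the second into the first: gamma(0) (1 - phi_1^2) = c_0 + phi_1 c_1, so
  gamma(0) = c_0 / (1 - phi_1^2) = 3 / (1 - (0.521)^2) = 3 / 0.728559 = 4.117717.
  gamma(1) = phi_1 gamma(0) = (0.521)(4.117717) = 2.145331.
Therefore gamma(1) = 2.1453 (to 4 decimal places).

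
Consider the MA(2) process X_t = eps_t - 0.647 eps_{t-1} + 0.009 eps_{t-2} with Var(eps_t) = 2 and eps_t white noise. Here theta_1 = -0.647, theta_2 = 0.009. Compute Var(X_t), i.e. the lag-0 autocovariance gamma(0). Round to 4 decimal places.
\gamma(0) = 2.8374

For an MA(q) process X_t = eps_t + sum_i theta_i eps_{t-i} with
Var(eps_t) = sigma^2, the variance is
  gamma(0) = sigma^2 * (1 + sum_i theta_i^2).
  sum_i theta_i^2 = (-0.647)^2 + (0.009)^2 = 0.418609 + 0.000081 = 0.41869.
  gamma(0) = 2 * (1 + 0.41869) = 2 * 1.41869 = 2.83738, which rounds to 2.8374.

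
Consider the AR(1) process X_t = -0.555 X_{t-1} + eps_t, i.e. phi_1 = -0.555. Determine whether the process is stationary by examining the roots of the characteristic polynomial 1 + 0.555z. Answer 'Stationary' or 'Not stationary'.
\text{Stationary}

The AR(p) characteristic polynomial is P(z) = 1 + 0.555z.
Stationarity requires all roots to lie outside the unit circle, i.e. |z| > 1 for every root.
This is linear in z: 1 + (0.555) z = 0  =>  z = -1/(0.555) = -1.801802,  |z| = 1.801802.
Moduli of all roots: 1.8018.
All moduli strictly greater than 1? Yes.
Verdict: Stationary.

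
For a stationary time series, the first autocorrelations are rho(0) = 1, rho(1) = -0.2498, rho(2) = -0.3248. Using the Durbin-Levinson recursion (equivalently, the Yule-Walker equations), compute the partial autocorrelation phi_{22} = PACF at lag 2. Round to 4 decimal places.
\phi_{22} = -0.4130

The PACF at lag k is phi_{kk}, the last component of the solution
to the Yule-Walker system G_k phi = r_k where
  (G_k)_{ij} = rho(|i - j|), (r_k)_i = rho(i), i,j = 1..k.
Equivalently, Durbin-Levinson gives phi_{kk} iteratively:
  phi_{11} = rho(1)
  phi_{kk} = [rho(k) - sum_{j=1..k-1} phi_{k-1,j} rho(k-j)]
            / [1 - sum_{j=1..k-1} phi_{k-1,j} rho(j)],
  phi_{k,j} = phi_{k-1,j} - phi_{kk} phi_{k-1,k-j},  j = 1..k-1.
Step k = 1:
  phi_11 = rho(1) = -0.2498.
Step k = 2:
  phi_22 = [rho(2) - phi_11 rho(1)] / [1 - phi_11 rho(1)] = [-0.3248 - (-0.2498)(-0.2498)] / [1 - (-0.2498)(-0.2498)]
         = -0.38720004 / 0.93759996 = -0.413.
Therefore phi_{22} = -0.4130.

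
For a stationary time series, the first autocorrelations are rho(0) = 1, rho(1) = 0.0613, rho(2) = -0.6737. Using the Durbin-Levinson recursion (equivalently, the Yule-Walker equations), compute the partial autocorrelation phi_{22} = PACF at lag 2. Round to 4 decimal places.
\phi_{22} = -0.6800

The PACF at lag k is phi_{kk}, the last component of the solution
to the Yule-Walker system G_k phi = r_k where
  (G_k)_{ij} = rho(|i - j|), (r_k)_i = rho(i), i,j = 1..k.
Equivalently, Durbin-Levinson gives phi_{kk} iteratively:
  phi_{11} = rho(1)
  phi_{kk} = [rho(k) - sum_{j=1..k-1} phi_{k-1,j} rho(k-j)]
            / [1 - sum_{j=1..k-1} phi_{k-1,j} rho(j)],
  phi_{k,j} = phi_{k-1,j} - phi_{kk} phi_{k-1,k-j},  j = 1..k-1.
Step k = 1:
  phi_11 = rho(1) = 0.0613.
Step k = 2:
  phi_22 = [rho(2) - phi_11 rho(1)] / [1 - phi_11 rho(1)] = [-0.6737 - (0.0613)(0.0613)] / [1 - (0.0613)(0.0613)]
         = -0.67745769 / 0.99624231 = -0.68.
Therefore phi_{22} = -0.6800.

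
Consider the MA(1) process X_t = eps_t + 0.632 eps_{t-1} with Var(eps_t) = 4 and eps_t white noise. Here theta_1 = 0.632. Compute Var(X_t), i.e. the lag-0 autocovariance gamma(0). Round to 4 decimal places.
\gamma(0) = 5.5977

For an MA(q) process X_t = eps_t + sum_i theta_i eps_{t-i} with
Var(eps_t) = sigma^2, the variance is
  gamma(0) = sigma^2 * (1 + sum_i theta_i^2).
  sum_i theta_i^2 = (0.632)^2 = 0.399424.
  gamma(0) = 4 * (1 + 0.399424) = 4 * 1.399424 = 5.597696, which rounds to 5.5977.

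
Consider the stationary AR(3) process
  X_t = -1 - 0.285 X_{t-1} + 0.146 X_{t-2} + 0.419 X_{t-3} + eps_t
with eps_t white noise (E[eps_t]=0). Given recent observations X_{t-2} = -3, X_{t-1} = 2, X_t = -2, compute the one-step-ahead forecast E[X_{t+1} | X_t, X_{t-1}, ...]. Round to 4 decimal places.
E[X_{t+1} \mid \mathcal F_t] = -1.3950

For an AR(p) model X_t = c + sum_i phi_i X_{t-i} + eps_t, the
one-step-ahead conditional mean is
  E[X_{t+1} | X_t, ...] = c + sum_i phi_i X_{t+1-i}.
Substitute known values:
  E[X_{t+1} | ...] = -1 + (-0.285) * (-2) + (0.146) * (2) + (0.419) * (-3)
                   = -1.3950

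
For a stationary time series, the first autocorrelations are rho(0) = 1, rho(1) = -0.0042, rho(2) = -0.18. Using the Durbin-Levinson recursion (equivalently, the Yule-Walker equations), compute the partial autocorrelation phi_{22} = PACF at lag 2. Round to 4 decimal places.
\phi_{22} = -0.1800

The PACF at lag k is phi_{kk}, the last component of the solution
to the Yule-Walker system G_k phi = r_k where
  (G_k)_{ij} = rho(|i - j|), (r_k)_i = rho(i), i,j = 1..k.
Equivalently, Durbin-Levinson gives phi_{kk} iteratively:
  phi_{11} = rho(1)
  phi_{kk} = [rho(k) - sum_{j=1..k-1} phi_{k-1,j} rho(k-j)]
            / [1 - sum_{j=1..k-1} phi_{k-1,j} rho(j)],
  phi_{k,j} = phi_{k-1,j} - phi_{kk} phi_{k-1,k-j},  j = 1..k-1.
Step k = 1:
  phi_11 = rho(1) = -0.0042.
Step k = 2:
  phi_22 = [rho(2) - phi_11 rho(1)] / [1 - phi_11 rho(1)] = [-0.18 - (-0.0042)(-0.0042)] / [1 - (-0.0042)(-0.0042)]
         = -0.18001764 / 0.99998236 = -0.18.
Therefore phi_{22} = -0.1800.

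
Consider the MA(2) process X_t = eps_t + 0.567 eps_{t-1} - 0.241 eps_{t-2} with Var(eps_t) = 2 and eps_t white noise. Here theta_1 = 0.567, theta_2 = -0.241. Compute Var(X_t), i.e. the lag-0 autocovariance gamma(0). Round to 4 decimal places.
\gamma(0) = 2.7591

For an MA(q) process X_t = eps_t + sum_i theta_i eps_{t-i} with
Var(eps_t) = sigma^2, the variance is
  gamma(0) = sigma^2 * (1 + sum_i theta_i^2).
  sum_i theta_i^2 = (0.567)^2 + (-0.241)^2 = 0.321489 + 0.058081 = 0.37957.
  gamma(0) = 2 * (1 + 0.37957) = 2 * 1.37957 = 2.75914, which rounds to 2.7591.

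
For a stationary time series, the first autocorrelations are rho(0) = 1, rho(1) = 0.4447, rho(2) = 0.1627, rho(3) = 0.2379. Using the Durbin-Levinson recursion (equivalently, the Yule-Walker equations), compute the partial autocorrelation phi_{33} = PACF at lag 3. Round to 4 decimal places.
\phi_{33} = 0.2271

The PACF at lag k is phi_{kk}, the last component of the solution
to the Yule-Walker system G_k phi = r_k where
  (G_k)_{ij} = rho(|i - j|), (r_k)_i = rho(i), i,j = 1..k.
Equivalently, Durbin-Levinson gives phi_{kk} iteratively:
  phi_{11} = rho(1)
  phi_{kk} = [rho(k) - sum_{j=1..k-1} phi_{k-1,j} rho(k-j)]
            / [1 - sum_{j=1..k-1} phi_{k-1,j} rho(j)],
  phi_{k,j} = phi_{k-1,j} - phi_{kk} phi_{k-1,k-j},  j = 1..k-1.
Step k = 1:
  phi_11 = rho(1) = 0.4447.
Step k = 2:
  phi_22 = [rho(2) - phi_11 rho(1)] / [1 - phi_11 rho(1)] = [0.1627 - (0.4447)(0.4447)] / [1 - (0.4447)(0.4447)]
         = -0.03505809 / 0.80224191 = -0.0437.
  Update: phi_21 = phi_11 - phi_22 phi_11 = 0.4447 - (-0.0437)(0.4447) = 0.464133.
Step k = 3:
  phi_33 = [rho(3) - phi_21 rho(2) - phi_22 rho(1)] / [1 - phi_21 rho(1) - phi_22 rho(2)]
    numerator   = 0.2379 - (0.464133)(0.1627) - (-0.0437)(0.4447) = 0.18181894
    denominator = 1 - (0.464133)(0.4447) - (-0.0437)(0.1627) = 0.80070987
  phi_33 = 0.18181894 / 0.80070987 = 0.2271.
Therefore phi_{33} = 0.2271.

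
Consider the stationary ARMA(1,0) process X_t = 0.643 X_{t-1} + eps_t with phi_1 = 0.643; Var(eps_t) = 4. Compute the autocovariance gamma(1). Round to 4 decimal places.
\gamma(1) = 4.3850

Multiply the model equation by X_{t-k} and take expectations. With theta_0 = psi_0 = 1 and psi_j the MA(infinity) weights, this gives
  gamma(k) - sum_i phi_i gamma(k-i) = c_k,
  c_k = sigma^2 * sum_{j=k..q} theta_j psi_{j-k}   (c_k = 0 for k > q),
using gamma(-m) = gamma(m).
Pure AR (q = 0): c_0 = sigma^2 = 4, c_k = 0 for k >= 1.
Equations for k = 0 and k = 1 (AR order 1):
  gamma(0) = phi_1 gamma(1) + c_0
  gamma(1) = phi_1 gamma(0) + c_1
Substituting the second into the first: gamma(0) (1 - phi_1^2) = c_0 + phi_1 c_1, so
  gamma(0) = c_0 / (1 - phi_1^2) = 4 / (1 - (0.643)^2) = 4 / 0.586551 = 6.819526.
  gamma(1) = phi_1 gamma(0) = (0.643)(6.819526) = 4.384955.
Therefore gamma(1) = 4.3850 (to 4 decimal places).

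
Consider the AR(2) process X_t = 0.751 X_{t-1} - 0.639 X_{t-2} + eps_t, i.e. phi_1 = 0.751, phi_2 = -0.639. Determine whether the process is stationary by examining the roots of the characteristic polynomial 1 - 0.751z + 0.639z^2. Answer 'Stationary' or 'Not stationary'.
\text{Stationary}

The AR(p) characteristic polynomial is P(z) = 1 - 0.751z + 0.639z^2.
Stationarity requires all roots to lie outside the unit circle, i.e. |z| > 1 for every root.
Set 1 + (-0.751) z + (0.639) z^2 = 0, i.e. a z^2 + b z + c = 0 with a = 0.639, b = -0.751, c = 1.
Discriminant D = b^2 - 4ac = (-0.751)^2 - 4*(0.639)*1 = 0.564001 - (2.556) = -1.991999.
D < 0, so the roots are the complex-conjugate pair z = (-b +/- i sqrt(-D)) / (2a) = 0.5876 +/- 1.1044i.
For a conjugate pair |z|^2 = z * conj(z) = (product of roots) = c/a = 1/(0.639) = 1.564945, so |z| = sqrt(1.564945) = 1.251 for both roots.
Moduli of all roots: 1.2510, 1.2510.
All moduli strictly greater than 1? Yes.
Verdict: Stationary.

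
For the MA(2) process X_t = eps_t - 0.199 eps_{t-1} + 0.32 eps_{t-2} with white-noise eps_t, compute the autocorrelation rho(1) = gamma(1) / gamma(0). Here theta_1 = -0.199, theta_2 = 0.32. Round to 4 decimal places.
\rho(1) = -0.2300

For an MA(q) process with theta_0 = 1, the autocovariance is
  gamma(k) = sigma^2 * sum_{i=0..q-k} theta_i * theta_{i+k},
and rho(k) = gamma(k) / gamma(0). Sigma^2 cancels.
  numerator   = (1)*(-0.199) + (-0.199)*(0.32) = -0.26268.
  denominator = (1)^2 + (-0.199)^2 + (0.32)^2 = 1.142001.
  rho(1) = -0.26268 / 1.142001 = -0.2300.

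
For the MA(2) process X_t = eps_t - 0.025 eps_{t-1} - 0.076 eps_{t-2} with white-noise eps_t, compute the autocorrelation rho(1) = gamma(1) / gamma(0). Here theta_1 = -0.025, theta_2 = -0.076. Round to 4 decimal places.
\rho(1) = -0.0230

For an MA(q) process with theta_0 = 1, the autocovariance is
  gamma(k) = sigma^2 * sum_{i=0..q-k} theta_i * theta_{i+k},
and rho(k) = gamma(k) / gamma(0). Sigma^2 cancels.
  numerator   = (1)*(-0.025) + (-0.025)*(-0.076) = -0.0231.
  denominator = (1)^2 + (-0.025)^2 + (-0.076)^2 = 1.006401.
  rho(1) = -0.0231 / 1.006401 = -0.0230.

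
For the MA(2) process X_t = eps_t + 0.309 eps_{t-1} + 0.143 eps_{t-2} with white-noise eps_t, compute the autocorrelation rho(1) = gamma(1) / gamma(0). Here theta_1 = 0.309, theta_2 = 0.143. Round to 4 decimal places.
\rho(1) = 0.3165

For an MA(q) process with theta_0 = 1, the autocovariance is
  gamma(k) = sigma^2 * sum_{i=0..q-k} theta_i * theta_{i+k},
and rho(k) = gamma(k) / gamma(0). Sigma^2 cancels.
  numerator   = (1)*(0.309) + (0.309)*(0.143) = 0.353187.
  denominator = (1)^2 + (0.309)^2 + (0.143)^2 = 1.11593.
  rho(1) = 0.353187 / 1.11593 = 0.3165.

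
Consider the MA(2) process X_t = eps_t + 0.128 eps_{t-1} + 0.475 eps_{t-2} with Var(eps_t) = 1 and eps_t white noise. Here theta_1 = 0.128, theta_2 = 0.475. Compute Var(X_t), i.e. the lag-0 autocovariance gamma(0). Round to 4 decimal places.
\gamma(0) = 1.2420

For an MA(q) process X_t = eps_t + sum_i theta_i eps_{t-i} with
Var(eps_t) = sigma^2, the variance is
  gamma(0) = sigma^2 * (1 + sum_i theta_i^2).
  sum_i theta_i^2 = (0.128)^2 + (0.475)^2 = 0.016384 + 0.225625 = 0.242009.
  gamma(0) = 1 * (1 + 0.242009) = 1 * 1.242009 = 1.242009, which rounds to 1.2420.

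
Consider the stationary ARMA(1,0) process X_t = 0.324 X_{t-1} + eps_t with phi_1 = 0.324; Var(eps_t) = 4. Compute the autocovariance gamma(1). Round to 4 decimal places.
\gamma(1) = 1.4480

Multiply the model equation by X_{t-k} and take expectations. With theta_0 = psi_0 = 1 and psi_j the MA(infinity) weights, this gives
  gamma(k) - sum_i phi_i gamma(k-i) = c_k,
  c_k = sigma^2 * sum_{j=k..q} theta_j psi_{j-k}   (c_k = 0 for k > q),
using gamma(-m) = gamma(m).
Pure AR (q = 0): c_0 = sigma^2 = 4, c_k = 0 for k >= 1.
Equations for k = 0 and k = 1 (AR order 1):
  gamma(0) = phi_1 gamma(1) + c_0
  gamma(1) = phi_1 gamma(0) + c_1
Substituting the second into the first: gamma(0) (1 - phi_1^2) = c_0 + phi_1 c_1, so
  gamma(0) = c_0 / (1 - phi_1^2) = 4 / (1 - (0.324)^2) = 4 / 0.895024 = 4.469154.
  gamma(1) = phi_1 gamma(0) = (0.324)(4.469154) = 1.448006.
Therefore gamma(1) = 1.4480 (to 4 decimal places).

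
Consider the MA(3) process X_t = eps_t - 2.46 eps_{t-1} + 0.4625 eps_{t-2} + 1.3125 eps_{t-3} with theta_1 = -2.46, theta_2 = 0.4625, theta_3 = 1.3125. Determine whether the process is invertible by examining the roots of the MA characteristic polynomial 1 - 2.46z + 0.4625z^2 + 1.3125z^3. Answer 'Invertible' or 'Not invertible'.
\text{Not invertible}

The MA(q) characteristic polynomial is P(z) = 1 - 2.46z + 0.4625z^2 + 1.3125z^3.
Invertibility requires all roots to lie outside the unit circle, i.e. |z| > 1 for every root.
Degree 3: look for a simple real root z0 first, then factor out (1 - z/z0) and solve the remaining quadratic.
Testing z0 = 0.8: P(0.8) = 1 + (-2.46)(0.8) + (0.4625)(0.8)^2 + (1.3125)(0.8)^3
  = 1 + (-1.968) + (0.296) + (0.672) = 0.  So z_0 = 0.8 is a root, |z_0| = 0.8.
Divide out the factor (1 - 1.25 z) = (1 - z/z0) (since 1/z0 = 1.25):
  P(z) = (1 - 1.25 z)(1 + (-1.21) z + (-1.05) z^2)
  [check: z-coef -1.21 - (1.25) = -2.46; z^2-coef -1.05 - (1.25)(-1.21) = 0.4625; z^3-coef -(1.25)(-1.05) = 1.3125.]
Remaining roots from the quadratic factor 1 + (-1.21) z + (-1.05) z^2:
  Set 1 + (-1.21) z + (-1.05) z^2 = 0, i.e. a z^2 + b z + c = 0 with a = -1.05, b = -1.21, c = 1.
  Discriminant D = b^2 - 4ac = (-1.21)^2 - 4*(-1.05)*1 = 1.4641 - (-4.2) = 5.6641.
  D >= 0, so the roots are real: z = (-b +/- sqrt(D)) / (2a) = (1.21 +/- 2.379937) / (-2.1).
    z_1 = (1.21 + 2.379937) / (-2.1) = -1.7095,   |z_1| = 1.7095.
    z_2 = (1.21 - 2.379937) / (-2.1) = 0.5571,   |z_2| = 0.5571.
Moduli of all roots: 0.8000, 1.7095, 0.5571.
All moduli strictly greater than 1? No.
Verdict: Not invertible.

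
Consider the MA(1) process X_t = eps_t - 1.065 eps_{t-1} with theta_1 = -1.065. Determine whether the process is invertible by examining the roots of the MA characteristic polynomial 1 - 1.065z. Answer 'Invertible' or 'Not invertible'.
\text{Not invertible}

The MA(q) characteristic polynomial is P(z) = 1 - 1.065z.
Invertibility requires all roots to lie outside the unit circle, i.e. |z| > 1 for every root.
This is linear in z: 1 + (-1.065) z = 0  =>  z = -1/(-1.065) = 0.938967,  |z| = 0.938967.
Moduli of all roots: 0.9390.
All moduli strictly greater than 1? No.
Verdict: Not invertible.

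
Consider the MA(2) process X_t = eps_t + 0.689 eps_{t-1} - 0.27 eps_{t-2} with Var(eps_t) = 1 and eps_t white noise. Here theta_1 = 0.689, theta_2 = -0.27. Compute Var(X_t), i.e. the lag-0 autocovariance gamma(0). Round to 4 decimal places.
\gamma(0) = 1.5476

For an MA(q) process X_t = eps_t + sum_i theta_i eps_{t-i} with
Var(eps_t) = sigma^2, the variance is
  gamma(0) = sigma^2 * (1 + sum_i theta_i^2).
  sum_i theta_i^2 = (0.689)^2 + (-0.27)^2 = 0.474721 + 0.0729 = 0.547621.
  gamma(0) = 1 * (1 + 0.547621) = 1 * 1.547621 = 1.547621, which rounds to 1.5476.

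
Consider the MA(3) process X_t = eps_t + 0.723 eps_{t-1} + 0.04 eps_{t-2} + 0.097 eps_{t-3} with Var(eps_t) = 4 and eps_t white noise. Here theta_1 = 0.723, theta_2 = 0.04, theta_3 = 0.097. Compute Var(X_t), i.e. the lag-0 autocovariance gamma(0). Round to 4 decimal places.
\gamma(0) = 6.1350

For an MA(q) process X_t = eps_t + sum_i theta_i eps_{t-i} with
Var(eps_t) = sigma^2, the variance is
  gamma(0) = sigma^2 * (1 + sum_i theta_i^2).
  sum_i theta_i^2 = (0.723)^2 + (0.04)^2 + (0.097)^2 = 0.522729 + 0.0016 + 0.009409 = 0.533738.
  gamma(0) = 4 * (1 + 0.533738) = 4 * 1.533738 = 6.134952, which rounds to 6.1350.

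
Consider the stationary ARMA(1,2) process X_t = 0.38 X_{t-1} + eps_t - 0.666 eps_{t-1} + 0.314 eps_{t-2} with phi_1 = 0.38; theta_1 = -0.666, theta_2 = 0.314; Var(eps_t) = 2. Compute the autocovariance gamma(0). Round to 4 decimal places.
\gamma(0) = 2.2621

Multiply the model equation by X_{t-k} and take expectations. With theta_0 = psi_0 = 1 and psi_j the MA(infinity) weights, this gives
  gamma(k) - sum_i phi_i gamma(k-i) = c_k,
  c_k = sigma^2 * sum_{j=k..q} theta_j psi_{j-k}   (c_k = 0 for k > q),
using gamma(-m) = gamma(m).
psi-weights needed (psi_j = theta_j + sum_i phi_i psi_{j-i}):
  psi_1 = theta_1 + phi_1 = -0.666 + (0.38) = -0.286
  psi_2 = theta_2 + phi_1 psi_1 = 0.314 + (0.38)(-0.286) = 0.20532
Right-hand sides:
  c_0 = sigma^2 (1 + theta_1 psi_1 + theta_2 psi_2) = 2 * (1 + (-0.666)(-0.286) + (0.314)(0.20532)) = 2 * 1.254946 = 2.509893
  c_1 = sigma^2 (theta_1 + theta_2 psi_1) = 2 * (-0.666 + (0.314)(-0.286)) = -1.511608
  c_2 = sigma^2 theta_2 = 2 * (0.314) = 0.628
Equations for k = 0 and k = 1 (AR order 1):
  gamma(0) = phi_1 gamma(1) + c_0
  gamma(1) = phi_1 gamma(0) + c_1
Substituting the second into the first: gamma(0) (1 - phi_1^2) = c_0 + phi_1 c_1, so
  gamma(0) = (c_0 + phi_1 c_1) / (1 - phi_1^2) = (2.509893 + (0.38)(-1.511608)) / (1 - (0.38)^2) = 1.935482 / 0.8556 = 2.262134.
Therefore gamma(0) = 2.2621 (to 4 decimal places).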